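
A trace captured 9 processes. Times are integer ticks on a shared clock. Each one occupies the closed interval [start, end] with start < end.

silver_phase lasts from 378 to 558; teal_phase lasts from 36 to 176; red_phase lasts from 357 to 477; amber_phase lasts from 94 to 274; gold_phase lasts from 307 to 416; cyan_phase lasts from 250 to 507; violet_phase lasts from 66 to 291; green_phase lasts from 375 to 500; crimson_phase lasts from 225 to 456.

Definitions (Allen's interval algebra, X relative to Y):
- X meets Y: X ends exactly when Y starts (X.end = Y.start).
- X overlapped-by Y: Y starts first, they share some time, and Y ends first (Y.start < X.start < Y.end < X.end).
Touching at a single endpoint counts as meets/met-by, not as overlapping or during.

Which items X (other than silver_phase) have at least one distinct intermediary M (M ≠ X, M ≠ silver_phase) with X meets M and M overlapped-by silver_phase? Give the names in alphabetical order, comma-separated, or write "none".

none

Target silver_phase = [378, 558].
Intermediaries M with M overlapped-by silver_phase: none.
Union: none.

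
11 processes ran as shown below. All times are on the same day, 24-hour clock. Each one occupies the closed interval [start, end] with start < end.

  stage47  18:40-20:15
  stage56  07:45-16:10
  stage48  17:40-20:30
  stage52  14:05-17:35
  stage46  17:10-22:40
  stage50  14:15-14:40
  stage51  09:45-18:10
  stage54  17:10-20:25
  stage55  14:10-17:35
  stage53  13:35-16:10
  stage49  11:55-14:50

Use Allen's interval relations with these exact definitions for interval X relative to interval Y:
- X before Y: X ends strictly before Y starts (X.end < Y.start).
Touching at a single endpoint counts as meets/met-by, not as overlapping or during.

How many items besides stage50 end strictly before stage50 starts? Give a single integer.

Target stage50 = [14:15, 14:40].
stage46 [17:10, 22:40] → after → no.
stage47 [18:40, 20:15] → after → no.
stage48 [17:40, 20:30] → after → no.
stage49 [11:55, 14:50] → contains → no.
stage51 [09:45, 18:10] → contains → no.
stage52 [14:05, 17:35] → contains → no.
stage53 [13:35, 16:10] → contains → no.
stage54 [17:10, 20:25] → after → no.
stage55 [14:10, 17:35] → contains → no.
stage56 [07:45, 16:10] → contains → no.
Total: 0.

0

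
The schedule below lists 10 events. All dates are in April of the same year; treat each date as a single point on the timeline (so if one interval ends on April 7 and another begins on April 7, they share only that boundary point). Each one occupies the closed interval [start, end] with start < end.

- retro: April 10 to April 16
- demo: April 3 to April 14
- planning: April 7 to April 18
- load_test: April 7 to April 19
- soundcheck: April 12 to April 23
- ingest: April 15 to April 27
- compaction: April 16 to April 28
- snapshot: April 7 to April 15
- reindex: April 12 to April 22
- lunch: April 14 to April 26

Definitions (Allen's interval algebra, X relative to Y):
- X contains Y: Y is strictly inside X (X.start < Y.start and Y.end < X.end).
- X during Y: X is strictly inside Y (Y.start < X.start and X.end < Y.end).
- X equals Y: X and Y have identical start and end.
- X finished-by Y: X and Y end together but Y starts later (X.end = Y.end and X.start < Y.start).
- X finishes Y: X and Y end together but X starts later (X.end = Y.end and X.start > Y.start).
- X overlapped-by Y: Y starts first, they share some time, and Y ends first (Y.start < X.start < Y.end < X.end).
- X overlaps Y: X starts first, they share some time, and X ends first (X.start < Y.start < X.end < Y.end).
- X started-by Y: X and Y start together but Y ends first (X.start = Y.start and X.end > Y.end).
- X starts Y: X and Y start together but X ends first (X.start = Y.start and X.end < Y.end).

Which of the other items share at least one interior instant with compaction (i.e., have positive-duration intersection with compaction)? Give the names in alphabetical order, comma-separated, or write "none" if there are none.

Target compaction = [April 16, April 28].
demo [April 3, April 14] → before → no.
ingest [April 15, April 27] → overlaps → yes.
load_test [April 7, April 19] → overlaps → yes.
lunch [April 14, April 26] → overlaps → yes.
planning [April 7, April 18] → overlaps → yes.
reindex [April 12, April 22] → overlaps → yes.
retro [April 10, April 16] → meets → no.
snapshot [April 7, April 15] → before → no.
soundcheck [April 12, April 23] → overlaps → yes.
Result: ingest, load_test, lunch, planning, reindex, soundcheck.

ingest, load_test, lunch, planning, reindex, soundcheck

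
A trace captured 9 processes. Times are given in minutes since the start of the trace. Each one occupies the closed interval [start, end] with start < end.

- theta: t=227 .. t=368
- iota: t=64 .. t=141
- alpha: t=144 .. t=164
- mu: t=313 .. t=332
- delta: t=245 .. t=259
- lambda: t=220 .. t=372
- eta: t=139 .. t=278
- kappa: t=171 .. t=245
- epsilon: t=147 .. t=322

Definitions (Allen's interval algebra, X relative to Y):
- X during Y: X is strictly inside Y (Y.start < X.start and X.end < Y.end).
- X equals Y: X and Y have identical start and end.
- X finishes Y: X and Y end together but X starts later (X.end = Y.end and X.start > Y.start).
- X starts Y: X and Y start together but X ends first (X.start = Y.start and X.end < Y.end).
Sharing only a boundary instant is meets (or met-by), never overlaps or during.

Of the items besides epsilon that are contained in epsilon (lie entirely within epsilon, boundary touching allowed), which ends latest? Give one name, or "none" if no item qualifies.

delta

Target epsilon = [t=147, t=322].
alpha [t=144, t=164] → overlaps → excluded.
delta [t=245, t=259] → during → candidate.
eta [t=139, t=278] → overlaps → excluded.
iota [t=64, t=141] → before → excluded.
kappa [t=171, t=245] → during → candidate.
lambda [t=220, t=372] → overlapped-by → excluded.
mu [t=313, t=332] → overlapped-by → excluded.
theta [t=227, t=368] → overlapped-by → excluded.
Among candidates, latest end is t=259 → delta.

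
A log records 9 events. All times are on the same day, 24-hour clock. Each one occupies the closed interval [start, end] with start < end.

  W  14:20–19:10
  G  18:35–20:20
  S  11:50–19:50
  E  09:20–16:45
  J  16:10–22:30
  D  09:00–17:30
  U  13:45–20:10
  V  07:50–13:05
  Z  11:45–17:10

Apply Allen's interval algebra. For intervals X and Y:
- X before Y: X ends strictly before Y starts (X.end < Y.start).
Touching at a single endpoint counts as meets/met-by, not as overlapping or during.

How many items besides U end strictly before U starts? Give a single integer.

Target U = [13:45, 20:10].
D [09:00, 17:30] → overlaps → no.
E [09:20, 16:45] → overlaps → no.
G [18:35, 20:20] → overlapped-by → no.
J [16:10, 22:30] → overlapped-by → no.
S [11:50, 19:50] → overlaps → no.
V [07:50, 13:05] → before → counts.
W [14:20, 19:10] → during → no.
Z [11:45, 17:10] → overlaps → no.
Total: 1.

1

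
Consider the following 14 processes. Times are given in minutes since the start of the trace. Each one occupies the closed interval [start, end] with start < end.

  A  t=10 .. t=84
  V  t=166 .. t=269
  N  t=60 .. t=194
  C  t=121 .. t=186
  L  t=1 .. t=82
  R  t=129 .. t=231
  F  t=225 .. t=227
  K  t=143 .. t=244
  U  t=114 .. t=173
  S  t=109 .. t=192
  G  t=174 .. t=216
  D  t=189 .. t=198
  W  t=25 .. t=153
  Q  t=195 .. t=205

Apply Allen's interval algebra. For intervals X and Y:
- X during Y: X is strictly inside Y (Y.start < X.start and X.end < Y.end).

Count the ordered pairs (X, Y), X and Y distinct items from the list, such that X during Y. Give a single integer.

Checking all 182 ordered pairs for relation 'during'; matching pairs in alphabetical order:
(C, N): C during N ✓
(C, S): C during S ✓
(D, G): D during G ✓
(D, K): D during K ✓
(D, R): D during R ✓
(D, V): D during V ✓
(F, K): F during K ✓
(F, R): F during R ✓
(F, V): F during V ✓
(G, K): G during K ✓
(G, R): G during R ✓
(G, V): G during V ✓
(Q, G): Q during G ✓
(Q, K): Q during K ✓
(Q, R): Q during R ✓
(Q, V): Q during V ✓
(S, N): S during N ✓
(U, N): U during N ✓
(U, S): U during S ✓
Count: 19.

19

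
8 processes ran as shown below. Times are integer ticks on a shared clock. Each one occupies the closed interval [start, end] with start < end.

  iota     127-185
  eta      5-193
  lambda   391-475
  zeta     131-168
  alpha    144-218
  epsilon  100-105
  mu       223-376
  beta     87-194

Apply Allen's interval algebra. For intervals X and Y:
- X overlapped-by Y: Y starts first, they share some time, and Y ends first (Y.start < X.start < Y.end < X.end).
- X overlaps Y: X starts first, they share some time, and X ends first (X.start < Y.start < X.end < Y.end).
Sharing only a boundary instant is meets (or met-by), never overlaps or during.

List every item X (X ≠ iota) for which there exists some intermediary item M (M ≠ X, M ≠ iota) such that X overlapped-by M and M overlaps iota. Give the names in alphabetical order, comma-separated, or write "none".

Target iota = [127, 185].
Intermediaries M with M overlaps iota: none.
Union: none.

none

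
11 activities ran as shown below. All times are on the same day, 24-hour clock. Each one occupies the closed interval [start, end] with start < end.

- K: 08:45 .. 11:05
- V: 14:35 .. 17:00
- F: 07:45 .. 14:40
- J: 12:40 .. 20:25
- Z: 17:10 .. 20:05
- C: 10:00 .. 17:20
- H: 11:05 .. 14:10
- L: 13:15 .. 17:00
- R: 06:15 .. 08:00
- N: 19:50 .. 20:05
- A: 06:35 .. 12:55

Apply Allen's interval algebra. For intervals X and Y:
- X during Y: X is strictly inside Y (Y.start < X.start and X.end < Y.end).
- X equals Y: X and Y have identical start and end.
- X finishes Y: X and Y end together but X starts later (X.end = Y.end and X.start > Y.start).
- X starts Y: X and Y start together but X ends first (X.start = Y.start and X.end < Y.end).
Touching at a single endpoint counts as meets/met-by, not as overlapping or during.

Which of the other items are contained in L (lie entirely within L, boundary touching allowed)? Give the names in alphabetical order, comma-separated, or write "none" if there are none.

Target L = [13:15, 17:00].
A [06:35, 12:55] → before → no.
C [10:00, 17:20] → contains → no.
F [07:45, 14:40] → overlaps → no.
H [11:05, 14:10] → overlaps → no.
J [12:40, 20:25] → contains → no.
K [08:45, 11:05] → before → no.
N [19:50, 20:05] → after → no.
R [06:15, 08:00] → before → no.
V [14:35, 17:00] → finishes → yes.
Z [17:10, 20:05] → after → no.
Result: V.

V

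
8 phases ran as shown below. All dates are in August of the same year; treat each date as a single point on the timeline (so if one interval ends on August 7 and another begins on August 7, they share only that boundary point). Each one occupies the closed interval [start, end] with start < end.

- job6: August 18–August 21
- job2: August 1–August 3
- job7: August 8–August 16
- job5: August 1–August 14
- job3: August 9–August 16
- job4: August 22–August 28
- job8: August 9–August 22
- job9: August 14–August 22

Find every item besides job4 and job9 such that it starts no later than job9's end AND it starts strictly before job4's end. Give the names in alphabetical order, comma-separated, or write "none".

Conditions: its start is no later than job9's end (X.start <= August 22) AND its start is strictly before job4's end (X.start < August 28).
job2: start August 1 <= August 22? ✓; start August 1 < August 28? ✓ → yes.
job3: start August 9 <= August 22? ✓; start August 9 < August 28? ✓ → yes.
job5: start August 1 <= August 22? ✓; start August 1 < August 28? ✓ → yes.
job6: start August 18 <= August 22? ✓; start August 18 < August 28? ✓ → yes.
job7: start August 8 <= August 22? ✓; start August 8 < August 28? ✓ → yes.
job8: start August 9 <= August 22? ✓; start August 9 < August 28? ✓ → yes.
Result: job2, job3, job5, job6, job7, job8.

job2, job3, job5, job6, job7, job8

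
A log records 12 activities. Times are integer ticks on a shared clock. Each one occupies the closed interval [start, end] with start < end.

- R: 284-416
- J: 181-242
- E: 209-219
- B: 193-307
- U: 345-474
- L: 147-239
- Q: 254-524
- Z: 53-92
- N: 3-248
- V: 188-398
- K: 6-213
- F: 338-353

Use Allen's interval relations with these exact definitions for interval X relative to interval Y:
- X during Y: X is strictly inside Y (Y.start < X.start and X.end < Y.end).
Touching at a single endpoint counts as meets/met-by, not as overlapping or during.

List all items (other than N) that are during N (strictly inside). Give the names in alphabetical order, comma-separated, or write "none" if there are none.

Target N = [3, 248].
B [193, 307] → overlapped-by → no.
E [209, 219] → during → yes.
F [338, 353] → after → no.
J [181, 242] → during → yes.
K [6, 213] → during → yes.
L [147, 239] → during → yes.
Q [254, 524] → after → no.
R [284, 416] → after → no.
U [345, 474] → after → no.
V [188, 398] → overlapped-by → no.
Z [53, 92] → during → yes.
Result: E, J, K, L, Z.

E, J, K, L, Z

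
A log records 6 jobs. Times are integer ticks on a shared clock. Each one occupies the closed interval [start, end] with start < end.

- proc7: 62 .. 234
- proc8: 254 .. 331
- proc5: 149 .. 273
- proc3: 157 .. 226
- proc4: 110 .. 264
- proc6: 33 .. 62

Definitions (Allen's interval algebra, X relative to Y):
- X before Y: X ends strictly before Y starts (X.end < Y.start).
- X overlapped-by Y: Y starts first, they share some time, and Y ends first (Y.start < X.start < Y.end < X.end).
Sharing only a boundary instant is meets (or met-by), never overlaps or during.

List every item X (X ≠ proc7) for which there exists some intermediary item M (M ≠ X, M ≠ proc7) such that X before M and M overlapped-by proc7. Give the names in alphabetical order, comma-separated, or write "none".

Target proc7 = [62, 234].
Intermediaries M with M overlapped-by proc7: proc4, proc5.
Via proc4 — items with X before proc4: proc6.
Via proc5 — items with X before proc5: proc6.
Union: proc6.

proc6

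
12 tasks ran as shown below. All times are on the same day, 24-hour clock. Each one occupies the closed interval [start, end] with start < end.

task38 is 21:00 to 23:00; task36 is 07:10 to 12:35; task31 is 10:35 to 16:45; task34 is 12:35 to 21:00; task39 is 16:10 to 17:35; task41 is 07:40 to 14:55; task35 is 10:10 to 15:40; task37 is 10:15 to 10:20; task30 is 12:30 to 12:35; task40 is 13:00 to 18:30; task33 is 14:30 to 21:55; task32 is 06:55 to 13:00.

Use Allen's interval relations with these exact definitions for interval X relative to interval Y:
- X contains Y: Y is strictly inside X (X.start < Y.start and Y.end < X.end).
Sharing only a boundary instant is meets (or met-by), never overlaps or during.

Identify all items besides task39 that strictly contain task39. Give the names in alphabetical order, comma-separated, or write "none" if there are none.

Target task39 = [16:10, 17:35].
task30 [12:30, 12:35] → before → no.
task31 [10:35, 16:45] → overlaps → no.
task32 [06:55, 13:00] → before → no.
task33 [14:30, 21:55] → contains → yes.
task34 [12:35, 21:00] → contains → yes.
task35 [10:10, 15:40] → before → no.
task36 [07:10, 12:35] → before → no.
task37 [10:15, 10:20] → before → no.
task38 [21:00, 23:00] → after → no.
task40 [13:00, 18:30] → contains → yes.
task41 [07:40, 14:55] → before → no.
Result: task33, task34, task40.

task33, task34, task40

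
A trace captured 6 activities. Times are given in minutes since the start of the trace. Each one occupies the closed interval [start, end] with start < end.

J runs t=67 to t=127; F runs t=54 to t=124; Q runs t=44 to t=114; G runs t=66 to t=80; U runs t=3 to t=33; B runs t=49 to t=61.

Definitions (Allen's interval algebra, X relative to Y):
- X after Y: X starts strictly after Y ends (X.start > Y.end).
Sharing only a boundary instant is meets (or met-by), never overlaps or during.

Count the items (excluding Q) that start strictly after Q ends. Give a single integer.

Target Q = [t=44, t=114].
B [t=49, t=61] → during → no.
F [t=54, t=124] → overlapped-by → no.
G [t=66, t=80] → during → no.
J [t=67, t=127] → overlapped-by → no.
U [t=3, t=33] → before → no.
Total: 0.

0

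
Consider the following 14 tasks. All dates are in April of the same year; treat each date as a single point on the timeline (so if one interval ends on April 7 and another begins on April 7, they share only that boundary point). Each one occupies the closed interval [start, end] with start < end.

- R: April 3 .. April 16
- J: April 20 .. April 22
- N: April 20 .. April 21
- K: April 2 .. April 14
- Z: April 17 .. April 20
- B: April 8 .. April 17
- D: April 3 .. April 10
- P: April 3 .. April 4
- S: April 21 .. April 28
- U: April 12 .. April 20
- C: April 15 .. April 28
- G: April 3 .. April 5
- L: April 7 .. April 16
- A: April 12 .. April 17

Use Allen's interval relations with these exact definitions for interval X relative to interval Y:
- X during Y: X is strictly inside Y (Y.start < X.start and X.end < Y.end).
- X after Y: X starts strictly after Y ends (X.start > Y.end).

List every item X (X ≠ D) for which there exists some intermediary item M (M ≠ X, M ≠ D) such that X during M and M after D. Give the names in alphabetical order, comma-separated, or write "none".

J, N, Z

Target D = [April 3, April 10].
Intermediaries M with M after D: A, C, J, N, S, U, Z.
Via A — items with X during A: none.
Via C — items with X during C: J, N, Z.
Via J — items with X during J: none.
Via N — items with X during N: none.
Via S — items with X during S: none.
Via U — items with X during U: none.
Via Z — items with X during Z: none.
Union: J, N, Z.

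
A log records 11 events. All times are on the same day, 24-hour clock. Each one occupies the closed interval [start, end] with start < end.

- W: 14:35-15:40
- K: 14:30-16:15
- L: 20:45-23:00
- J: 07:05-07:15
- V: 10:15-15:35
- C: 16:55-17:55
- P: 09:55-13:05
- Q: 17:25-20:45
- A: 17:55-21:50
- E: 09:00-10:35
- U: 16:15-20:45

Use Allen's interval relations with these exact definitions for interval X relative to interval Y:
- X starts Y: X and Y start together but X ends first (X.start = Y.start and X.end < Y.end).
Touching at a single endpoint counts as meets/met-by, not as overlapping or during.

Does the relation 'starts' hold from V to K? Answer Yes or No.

No

V = [10:15, 15:35], K = [14:30, 16:15].
Actual relation of V to K: overlaps.
Asked whether 'starts' holds → No.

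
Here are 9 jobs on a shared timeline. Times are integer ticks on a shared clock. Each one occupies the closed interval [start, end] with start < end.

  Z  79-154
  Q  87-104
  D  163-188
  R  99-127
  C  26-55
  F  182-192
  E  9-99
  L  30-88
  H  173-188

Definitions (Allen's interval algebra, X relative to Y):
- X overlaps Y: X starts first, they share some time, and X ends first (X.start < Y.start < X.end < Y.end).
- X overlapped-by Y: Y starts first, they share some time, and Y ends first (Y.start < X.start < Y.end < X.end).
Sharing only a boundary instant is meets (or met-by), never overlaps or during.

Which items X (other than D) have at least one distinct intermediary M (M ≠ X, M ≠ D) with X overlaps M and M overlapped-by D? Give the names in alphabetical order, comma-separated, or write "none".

H

Target D = [163, 188].
Intermediaries M with M overlapped-by D: F.
Via F — items with X overlaps F: H.
Union: H.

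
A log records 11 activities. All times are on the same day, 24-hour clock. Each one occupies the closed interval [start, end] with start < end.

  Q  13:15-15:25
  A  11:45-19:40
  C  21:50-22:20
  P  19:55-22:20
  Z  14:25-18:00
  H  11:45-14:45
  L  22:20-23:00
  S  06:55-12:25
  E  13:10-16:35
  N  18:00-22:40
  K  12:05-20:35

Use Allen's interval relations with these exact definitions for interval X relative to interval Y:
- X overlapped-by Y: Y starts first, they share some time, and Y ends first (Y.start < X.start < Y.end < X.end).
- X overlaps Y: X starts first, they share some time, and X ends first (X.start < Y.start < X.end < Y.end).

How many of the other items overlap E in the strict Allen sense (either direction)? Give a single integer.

Target E = [13:10, 16:35].
A [11:45, 19:40] → contains → no.
C [21:50, 22:20] → after → no.
H [11:45, 14:45] → overlaps → counts.
K [12:05, 20:35] → contains → no.
L [22:20, 23:00] → after → no.
N [18:00, 22:40] → after → no.
P [19:55, 22:20] → after → no.
Q [13:15, 15:25] → during → no.
S [06:55, 12:25] → before → no.
Z [14:25, 18:00] → overlapped-by → counts.
Total: 2.

2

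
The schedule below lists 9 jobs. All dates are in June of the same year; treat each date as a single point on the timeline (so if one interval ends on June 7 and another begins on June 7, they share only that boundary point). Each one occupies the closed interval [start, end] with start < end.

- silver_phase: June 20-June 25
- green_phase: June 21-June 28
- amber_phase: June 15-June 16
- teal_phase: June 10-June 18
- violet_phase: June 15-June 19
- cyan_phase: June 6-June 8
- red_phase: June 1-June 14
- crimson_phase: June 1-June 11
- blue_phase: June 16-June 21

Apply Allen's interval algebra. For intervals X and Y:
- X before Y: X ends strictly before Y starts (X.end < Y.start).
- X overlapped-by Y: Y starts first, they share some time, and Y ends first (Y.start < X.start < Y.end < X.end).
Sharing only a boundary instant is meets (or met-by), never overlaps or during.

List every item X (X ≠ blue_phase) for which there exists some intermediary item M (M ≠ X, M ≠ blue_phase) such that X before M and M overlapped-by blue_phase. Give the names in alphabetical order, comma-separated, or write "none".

Target blue_phase = [June 16, June 21].
Intermediaries M with M overlapped-by blue_phase: silver_phase.
Via silver_phase — items with X before silver_phase: amber_phase, crimson_phase, cyan_phase, red_phase, teal_phase, violet_phase.
Union: amber_phase, crimson_phase, cyan_phase, red_phase, teal_phase, violet_phase.

amber_phase, crimson_phase, cyan_phase, red_phase, teal_phase, violet_phase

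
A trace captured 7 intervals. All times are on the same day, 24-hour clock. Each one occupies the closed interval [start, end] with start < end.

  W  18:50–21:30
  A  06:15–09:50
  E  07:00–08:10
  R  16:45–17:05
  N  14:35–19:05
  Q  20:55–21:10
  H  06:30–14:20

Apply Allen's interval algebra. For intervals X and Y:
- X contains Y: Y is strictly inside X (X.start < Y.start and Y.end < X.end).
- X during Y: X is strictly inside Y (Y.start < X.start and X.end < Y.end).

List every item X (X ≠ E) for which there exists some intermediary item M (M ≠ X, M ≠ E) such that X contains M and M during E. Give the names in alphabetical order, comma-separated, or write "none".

none

Target E = [07:00, 08:10].
Intermediaries M with M during E: none.
Union: none.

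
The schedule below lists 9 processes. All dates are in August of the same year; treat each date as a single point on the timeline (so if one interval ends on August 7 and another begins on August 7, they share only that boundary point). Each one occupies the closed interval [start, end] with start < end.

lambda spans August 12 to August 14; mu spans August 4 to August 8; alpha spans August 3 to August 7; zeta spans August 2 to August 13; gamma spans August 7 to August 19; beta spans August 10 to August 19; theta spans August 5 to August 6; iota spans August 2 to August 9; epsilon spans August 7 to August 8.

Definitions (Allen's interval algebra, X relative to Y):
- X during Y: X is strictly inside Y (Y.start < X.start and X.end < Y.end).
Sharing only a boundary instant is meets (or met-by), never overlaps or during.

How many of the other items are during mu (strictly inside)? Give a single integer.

Target mu = [August 4, August 8].
alpha [August 3, August 7] → overlaps → no.
beta [August 10, August 19] → after → no.
epsilon [August 7, August 8] → finishes → no.
gamma [August 7, August 19] → overlapped-by → no.
iota [August 2, August 9] → contains → no.
lambda [August 12, August 14] → after → no.
theta [August 5, August 6] → during → counts.
zeta [August 2, August 13] → contains → no.
Total: 1.

1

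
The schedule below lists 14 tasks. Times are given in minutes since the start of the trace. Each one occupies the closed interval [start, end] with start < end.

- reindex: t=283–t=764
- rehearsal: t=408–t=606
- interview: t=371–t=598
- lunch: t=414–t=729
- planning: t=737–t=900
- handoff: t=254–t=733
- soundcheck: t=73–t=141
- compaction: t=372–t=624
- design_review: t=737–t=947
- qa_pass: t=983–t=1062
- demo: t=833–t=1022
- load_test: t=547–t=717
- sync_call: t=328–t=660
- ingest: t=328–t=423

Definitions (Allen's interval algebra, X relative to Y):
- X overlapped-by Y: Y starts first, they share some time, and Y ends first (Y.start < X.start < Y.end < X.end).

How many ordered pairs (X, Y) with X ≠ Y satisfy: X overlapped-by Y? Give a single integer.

Checking all 182 ordered pairs for relation 'overlapped-by'; matching pairs in alphabetical order:
(compaction, ingest): compaction overlapped-by ingest ✓
(compaction, interview): compaction overlapped-by interview ✓
(demo, design_review): demo overlapped-by design_review ✓
(demo, planning): demo overlapped-by planning ✓
(design_review, reindex): design_review overlapped-by reindex ✓
(interview, ingest): interview overlapped-by ingest ✓
(load_test, compaction): load_test overlapped-by compaction ✓
(load_test, interview): load_test overlapped-by interview ✓
(load_test, rehearsal): load_test overlapped-by rehearsal ✓
(load_test, sync_call): load_test overlapped-by sync_call ✓
(lunch, compaction): lunch overlapped-by compaction ✓
(lunch, ingest): lunch overlapped-by ingest ✓
(lunch, interview): lunch overlapped-by interview ✓
(lunch, rehearsal): lunch overlapped-by rehearsal ✓
(lunch, sync_call): lunch overlapped-by sync_call ✓
(planning, reindex): planning overlapped-by reindex ✓
(qa_pass, demo): qa_pass overlapped-by demo ✓
(rehearsal, ingest): rehearsal overlapped-by ingest ✓
(rehearsal, interview): rehearsal overlapped-by interview ✓
(reindex, handoff): reindex overlapped-by handoff ✓
Count: 20.

20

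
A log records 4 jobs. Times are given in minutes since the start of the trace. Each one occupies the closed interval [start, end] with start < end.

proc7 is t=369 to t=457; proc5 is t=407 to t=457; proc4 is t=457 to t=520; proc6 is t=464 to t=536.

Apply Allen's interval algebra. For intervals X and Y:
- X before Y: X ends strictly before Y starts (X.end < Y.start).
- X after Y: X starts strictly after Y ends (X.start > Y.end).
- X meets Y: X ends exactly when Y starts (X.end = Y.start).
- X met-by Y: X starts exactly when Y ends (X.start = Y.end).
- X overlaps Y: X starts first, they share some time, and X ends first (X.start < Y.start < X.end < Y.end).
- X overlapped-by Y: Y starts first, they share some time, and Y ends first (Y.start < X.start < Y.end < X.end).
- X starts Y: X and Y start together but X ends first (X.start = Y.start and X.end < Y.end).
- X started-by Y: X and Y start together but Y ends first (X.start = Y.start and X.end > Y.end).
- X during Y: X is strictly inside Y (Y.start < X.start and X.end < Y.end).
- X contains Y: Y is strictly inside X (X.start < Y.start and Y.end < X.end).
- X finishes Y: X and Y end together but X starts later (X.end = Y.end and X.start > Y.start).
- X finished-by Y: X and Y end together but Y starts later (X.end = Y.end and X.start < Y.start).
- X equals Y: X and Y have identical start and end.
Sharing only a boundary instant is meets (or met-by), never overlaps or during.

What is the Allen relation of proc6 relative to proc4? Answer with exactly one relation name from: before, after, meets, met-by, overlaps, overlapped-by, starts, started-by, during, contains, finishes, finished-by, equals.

overlapped-by

proc6 = [t=464, t=536]; proc4 = [t=457, t=520].
Compare endpoints: proc6.start > proc4.start, proc6.start < proc4.end, proc6.end > proc4.start, proc6.end > proc4.end.
That pattern is 'overlapped-by'.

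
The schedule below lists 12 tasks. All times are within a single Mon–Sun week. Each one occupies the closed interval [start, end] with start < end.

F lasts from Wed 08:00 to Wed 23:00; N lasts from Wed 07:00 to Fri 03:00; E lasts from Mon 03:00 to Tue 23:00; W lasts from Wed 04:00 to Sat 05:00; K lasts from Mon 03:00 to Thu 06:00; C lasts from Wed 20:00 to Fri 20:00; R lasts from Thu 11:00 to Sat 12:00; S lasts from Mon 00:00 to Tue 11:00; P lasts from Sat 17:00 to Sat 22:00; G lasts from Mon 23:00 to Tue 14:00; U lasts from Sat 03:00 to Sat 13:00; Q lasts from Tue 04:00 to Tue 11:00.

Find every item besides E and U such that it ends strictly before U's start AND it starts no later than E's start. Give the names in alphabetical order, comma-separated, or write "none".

K, S

Conditions: its end is strictly before U's start (X.end < Sat 03:00) AND its start is no later than E's start (X.start <= Mon 03:00).
C: end Fri 20:00 < Sat 03:00? ✓; start Wed 20:00 <= Mon 03:00? ✗ → no.
F: end Wed 23:00 < Sat 03:00? ✓; start Wed 08:00 <= Mon 03:00? ✗ → no.
G: end Tue 14:00 < Sat 03:00? ✓; start Mon 23:00 <= Mon 03:00? ✗ → no.
K: end Thu 06:00 < Sat 03:00? ✓; start Mon 03:00 <= Mon 03:00? ✓ → yes.
N: end Fri 03:00 < Sat 03:00? ✓; start Wed 07:00 <= Mon 03:00? ✗ → no.
P: end Sat 22:00 < Sat 03:00? ✗; start Sat 17:00 <= Mon 03:00? ✗ → no.
Q: end Tue 11:00 < Sat 03:00? ✓; start Tue 04:00 <= Mon 03:00? ✗ → no.
R: end Sat 12:00 < Sat 03:00? ✗; start Thu 11:00 <= Mon 03:00? ✗ → no.
S: end Tue 11:00 < Sat 03:00? ✓; start Mon 00:00 <= Mon 03:00? ✓ → yes.
W: end Sat 05:00 < Sat 03:00? ✗; start Wed 04:00 <= Mon 03:00? ✗ → no.
Result: K, S.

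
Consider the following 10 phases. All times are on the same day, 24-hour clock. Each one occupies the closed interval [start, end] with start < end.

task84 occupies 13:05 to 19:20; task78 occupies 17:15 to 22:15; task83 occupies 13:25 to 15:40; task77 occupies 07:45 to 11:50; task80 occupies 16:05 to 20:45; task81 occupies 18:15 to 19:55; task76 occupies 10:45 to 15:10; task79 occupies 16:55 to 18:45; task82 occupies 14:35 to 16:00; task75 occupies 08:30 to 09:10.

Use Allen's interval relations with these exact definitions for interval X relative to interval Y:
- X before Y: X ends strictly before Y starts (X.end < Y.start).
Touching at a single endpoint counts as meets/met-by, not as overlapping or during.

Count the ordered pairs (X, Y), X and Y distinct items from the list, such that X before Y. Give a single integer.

27

Checking all 90 ordered pairs for relation 'before'; matching pairs in alphabetical order:
(task75, task76): task75 before task76 ✓
(task75, task78): task75 before task78 ✓
(task75, task79): task75 before task79 ✓
(task75, task80): task75 before task80 ✓
(task75, task81): task75 before task81 ✓
(task75, task82): task75 before task82 ✓
(task75, task83): task75 before task83 ✓
(task75, task84): task75 before task84 ✓
(task76, task78): task76 before task78 ✓
(task76, task79): task76 before task79 ✓
(task76, task80): task76 before task80 ✓
(task76, task81): task76 before task81 ✓
(task77, task78): task77 before task78 ✓
(task77, task79): task77 before task79 ✓
(task77, task80): task77 before task80 ✓
(task77, task81): task77 before task81 ✓
(task77, task82): task77 before task82 ✓
(task77, task83): task77 before task83 ✓
(task77, task84): task77 before task84 ✓
(task82, task78): task82 before task78 ✓
(task82, task79): task82 before task79 ✓
(task82, task80): task82 before task80 ✓
(task82, task81): task82 before task81 ✓
(task83, task78): task83 before task78 ✓
... plus 3 further pairs not listed.
Count: 27.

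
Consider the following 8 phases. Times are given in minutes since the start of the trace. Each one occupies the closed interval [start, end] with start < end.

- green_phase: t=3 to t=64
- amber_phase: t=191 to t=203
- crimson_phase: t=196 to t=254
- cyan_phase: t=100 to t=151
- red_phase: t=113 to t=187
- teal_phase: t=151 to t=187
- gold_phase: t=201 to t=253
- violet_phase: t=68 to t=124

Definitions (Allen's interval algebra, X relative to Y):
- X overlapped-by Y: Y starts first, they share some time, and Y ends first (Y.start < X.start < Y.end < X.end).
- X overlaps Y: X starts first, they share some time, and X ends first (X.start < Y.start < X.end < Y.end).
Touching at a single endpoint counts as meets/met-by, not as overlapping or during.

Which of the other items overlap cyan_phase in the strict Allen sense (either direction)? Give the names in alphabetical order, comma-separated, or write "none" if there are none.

red_phase, violet_phase

Target cyan_phase = [t=100, t=151].
amber_phase [t=191, t=203] → after → no.
crimson_phase [t=196, t=254] → after → no.
gold_phase [t=201, t=253] → after → no.
green_phase [t=3, t=64] → before → no.
red_phase [t=113, t=187] → overlapped-by → yes.
teal_phase [t=151, t=187] → met-by → no.
violet_phase [t=68, t=124] → overlaps → yes.
Result: red_phase, violet_phase.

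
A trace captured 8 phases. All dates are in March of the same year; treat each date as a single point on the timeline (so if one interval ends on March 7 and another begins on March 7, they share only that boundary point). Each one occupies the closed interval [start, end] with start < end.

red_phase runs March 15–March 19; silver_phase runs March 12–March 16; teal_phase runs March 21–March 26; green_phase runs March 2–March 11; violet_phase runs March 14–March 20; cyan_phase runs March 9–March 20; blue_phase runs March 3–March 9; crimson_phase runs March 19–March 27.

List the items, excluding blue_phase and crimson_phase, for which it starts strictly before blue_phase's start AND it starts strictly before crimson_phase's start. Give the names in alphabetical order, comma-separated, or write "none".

green_phase

Conditions: its start is strictly before blue_phase's start (X.start < March 3) AND its start is strictly before crimson_phase's start (X.start < March 19).
cyan_phase: start March 9 < March 3? ✗; start March 9 < March 19? ✓ → no.
green_phase: start March 2 < March 3? ✓; start March 2 < March 19? ✓ → yes.
red_phase: start March 15 < March 3? ✗; start March 15 < March 19? ✓ → no.
silver_phase: start March 12 < March 3? ✗; start March 12 < March 19? ✓ → no.
teal_phase: start March 21 < March 3? ✗; start March 21 < March 19? ✗ → no.
violet_phase: start March 14 < March 3? ✗; start March 14 < March 19? ✓ → no.
Result: green_phase.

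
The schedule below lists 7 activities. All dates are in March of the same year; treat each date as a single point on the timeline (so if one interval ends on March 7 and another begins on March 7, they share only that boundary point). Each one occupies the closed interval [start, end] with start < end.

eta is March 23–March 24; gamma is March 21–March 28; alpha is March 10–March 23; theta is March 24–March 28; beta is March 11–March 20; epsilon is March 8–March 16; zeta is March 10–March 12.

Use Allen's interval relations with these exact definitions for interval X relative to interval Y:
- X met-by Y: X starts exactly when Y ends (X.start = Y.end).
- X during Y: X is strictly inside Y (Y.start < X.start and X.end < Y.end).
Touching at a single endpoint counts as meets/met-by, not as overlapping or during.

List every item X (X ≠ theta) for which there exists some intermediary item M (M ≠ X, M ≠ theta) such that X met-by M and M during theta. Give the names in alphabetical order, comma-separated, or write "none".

none

Target theta = [March 24, March 28].
Intermediaries M with M during theta: none.
Union: none.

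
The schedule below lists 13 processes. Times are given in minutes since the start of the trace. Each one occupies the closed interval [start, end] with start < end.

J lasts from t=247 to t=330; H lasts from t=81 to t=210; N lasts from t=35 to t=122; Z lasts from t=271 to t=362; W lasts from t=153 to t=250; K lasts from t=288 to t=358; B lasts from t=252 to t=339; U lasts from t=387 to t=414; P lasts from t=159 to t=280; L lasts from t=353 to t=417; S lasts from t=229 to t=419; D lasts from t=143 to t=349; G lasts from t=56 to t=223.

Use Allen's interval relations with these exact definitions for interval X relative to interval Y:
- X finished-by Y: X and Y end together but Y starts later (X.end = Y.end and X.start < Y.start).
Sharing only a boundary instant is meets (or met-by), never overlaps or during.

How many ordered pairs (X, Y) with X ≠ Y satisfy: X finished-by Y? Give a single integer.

Checking all 156 ordered pairs for relation 'finished-by'; matching pairs in alphabetical order:
No pair satisfies it.
Count: 0.

0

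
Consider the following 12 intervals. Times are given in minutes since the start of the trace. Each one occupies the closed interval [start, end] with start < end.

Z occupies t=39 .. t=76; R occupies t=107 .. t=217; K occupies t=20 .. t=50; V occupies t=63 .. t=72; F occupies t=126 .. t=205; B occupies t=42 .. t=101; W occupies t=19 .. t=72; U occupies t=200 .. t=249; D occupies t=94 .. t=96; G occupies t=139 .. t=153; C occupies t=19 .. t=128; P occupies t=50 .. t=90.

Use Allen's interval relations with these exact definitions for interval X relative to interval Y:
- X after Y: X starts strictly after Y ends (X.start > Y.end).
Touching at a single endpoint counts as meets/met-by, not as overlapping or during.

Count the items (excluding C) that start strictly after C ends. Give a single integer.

Target C = [t=19, t=128].
B [t=42, t=101] → during → no.
D [t=94, t=96] → during → no.
F [t=126, t=205] → overlapped-by → no.
G [t=139, t=153] → after → counts.
K [t=20, t=50] → during → no.
P [t=50, t=90] → during → no.
R [t=107, t=217] → overlapped-by → no.
U [t=200, t=249] → after → counts.
V [t=63, t=72] → during → no.
W [t=19, t=72] → starts → no.
Z [t=39, t=76] → during → no.
Total: 2.

2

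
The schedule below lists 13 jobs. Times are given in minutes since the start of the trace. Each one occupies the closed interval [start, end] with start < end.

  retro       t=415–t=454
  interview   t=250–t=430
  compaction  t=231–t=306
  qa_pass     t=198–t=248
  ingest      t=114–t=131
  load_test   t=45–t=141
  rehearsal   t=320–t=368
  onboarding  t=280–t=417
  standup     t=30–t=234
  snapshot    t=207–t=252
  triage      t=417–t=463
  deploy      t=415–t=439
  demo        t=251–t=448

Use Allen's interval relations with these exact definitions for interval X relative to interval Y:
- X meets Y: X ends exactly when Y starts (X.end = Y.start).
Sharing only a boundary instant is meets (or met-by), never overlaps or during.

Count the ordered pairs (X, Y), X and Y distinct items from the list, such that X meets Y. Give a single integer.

1

Checking all 156 ordered pairs for relation 'meets'; matching pairs in alphabetical order:
(onboarding, triage): onboarding meets triage ✓
Count: 1.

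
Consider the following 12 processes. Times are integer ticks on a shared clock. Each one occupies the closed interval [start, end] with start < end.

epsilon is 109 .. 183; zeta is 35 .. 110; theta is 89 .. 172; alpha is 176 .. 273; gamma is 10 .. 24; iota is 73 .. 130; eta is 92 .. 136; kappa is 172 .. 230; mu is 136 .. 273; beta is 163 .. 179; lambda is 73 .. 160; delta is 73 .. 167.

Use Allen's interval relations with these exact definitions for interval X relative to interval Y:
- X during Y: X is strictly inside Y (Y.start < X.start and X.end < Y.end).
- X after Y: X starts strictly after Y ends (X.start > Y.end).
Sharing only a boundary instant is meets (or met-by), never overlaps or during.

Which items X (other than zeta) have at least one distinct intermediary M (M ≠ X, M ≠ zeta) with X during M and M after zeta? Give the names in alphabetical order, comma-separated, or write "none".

Target zeta = [35, 110].
Intermediaries M with M after zeta: alpha, beta, kappa, mu.
Via alpha — items with X during alpha: none.
Via beta — items with X during beta: none.
Via kappa — items with X during kappa: none.
Via mu — items with X during mu: beta, kappa.
Union: beta, kappa.

beta, kappa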